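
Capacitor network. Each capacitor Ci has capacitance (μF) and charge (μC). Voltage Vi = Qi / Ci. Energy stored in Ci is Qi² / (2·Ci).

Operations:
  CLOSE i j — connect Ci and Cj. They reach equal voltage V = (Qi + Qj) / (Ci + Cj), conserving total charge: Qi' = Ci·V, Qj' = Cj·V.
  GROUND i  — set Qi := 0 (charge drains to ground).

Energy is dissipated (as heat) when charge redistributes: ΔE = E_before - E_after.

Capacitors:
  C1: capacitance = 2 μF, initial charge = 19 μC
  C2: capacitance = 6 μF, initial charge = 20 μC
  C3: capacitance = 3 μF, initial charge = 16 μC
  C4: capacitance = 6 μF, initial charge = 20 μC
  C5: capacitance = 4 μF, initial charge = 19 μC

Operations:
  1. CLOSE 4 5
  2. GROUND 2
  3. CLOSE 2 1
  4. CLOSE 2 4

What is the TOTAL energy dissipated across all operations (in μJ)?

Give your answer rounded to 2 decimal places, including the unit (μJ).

Initial: C1(2μF, Q=19μC, V=9.50V), C2(6μF, Q=20μC, V=3.33V), C3(3μF, Q=16μC, V=5.33V), C4(6μF, Q=20μC, V=3.33V), C5(4μF, Q=19μC, V=4.75V)
Op 1: CLOSE 4-5: Q_total=39.00, C_total=10.00, V=3.90; Q4=23.40, Q5=15.60; dissipated=2.408
Op 2: GROUND 2: Q2=0; energy lost=33.333
Op 3: CLOSE 2-1: Q_total=19.00, C_total=8.00, V=2.38; Q2=14.25, Q1=4.75; dissipated=67.688
Op 4: CLOSE 2-4: Q_total=37.65, C_total=12.00, V=3.14; Q2=18.82, Q4=18.82; dissipated=3.488
Total dissipated: 106.918 μJ

Answer: 106.92 μJ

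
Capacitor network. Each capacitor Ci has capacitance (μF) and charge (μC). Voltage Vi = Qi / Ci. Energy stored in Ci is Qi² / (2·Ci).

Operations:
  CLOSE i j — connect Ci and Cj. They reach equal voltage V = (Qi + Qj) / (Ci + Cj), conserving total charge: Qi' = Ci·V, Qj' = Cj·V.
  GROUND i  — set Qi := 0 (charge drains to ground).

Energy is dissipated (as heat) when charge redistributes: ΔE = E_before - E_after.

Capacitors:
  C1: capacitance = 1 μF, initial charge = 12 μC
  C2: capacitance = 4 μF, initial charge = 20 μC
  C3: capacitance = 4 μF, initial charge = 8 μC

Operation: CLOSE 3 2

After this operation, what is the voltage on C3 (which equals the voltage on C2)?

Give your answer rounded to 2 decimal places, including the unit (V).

Answer: 3.50 V

Derivation:
Initial: C1(1μF, Q=12μC, V=12.00V), C2(4μF, Q=20μC, V=5.00V), C3(4μF, Q=8μC, V=2.00V)
Op 1: CLOSE 3-2: Q_total=28.00, C_total=8.00, V=3.50; Q3=14.00, Q2=14.00; dissipated=9.000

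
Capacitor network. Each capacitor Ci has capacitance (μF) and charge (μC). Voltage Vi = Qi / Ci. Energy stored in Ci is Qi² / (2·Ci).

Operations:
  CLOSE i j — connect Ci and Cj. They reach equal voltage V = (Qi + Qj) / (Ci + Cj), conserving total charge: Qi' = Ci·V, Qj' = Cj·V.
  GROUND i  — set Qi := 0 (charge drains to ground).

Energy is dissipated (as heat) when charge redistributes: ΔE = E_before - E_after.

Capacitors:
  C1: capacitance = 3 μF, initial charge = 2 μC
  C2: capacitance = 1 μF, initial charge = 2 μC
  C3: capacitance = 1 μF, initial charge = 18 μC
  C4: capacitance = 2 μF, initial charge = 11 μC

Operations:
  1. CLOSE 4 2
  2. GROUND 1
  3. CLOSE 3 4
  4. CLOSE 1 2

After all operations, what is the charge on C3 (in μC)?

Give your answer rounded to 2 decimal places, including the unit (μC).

Answer: 8.89 μC

Derivation:
Initial: C1(3μF, Q=2μC, V=0.67V), C2(1μF, Q=2μC, V=2.00V), C3(1μF, Q=18μC, V=18.00V), C4(2μF, Q=11μC, V=5.50V)
Op 1: CLOSE 4-2: Q_total=13.00, C_total=3.00, V=4.33; Q4=8.67, Q2=4.33; dissipated=4.083
Op 2: GROUND 1: Q1=0; energy lost=0.667
Op 3: CLOSE 3-4: Q_total=26.67, C_total=3.00, V=8.89; Q3=8.89, Q4=17.78; dissipated=62.259
Op 4: CLOSE 1-2: Q_total=4.33, C_total=4.00, V=1.08; Q1=3.25, Q2=1.08; dissipated=7.042
Final charges: Q1=3.25, Q2=1.08, Q3=8.89, Q4=17.78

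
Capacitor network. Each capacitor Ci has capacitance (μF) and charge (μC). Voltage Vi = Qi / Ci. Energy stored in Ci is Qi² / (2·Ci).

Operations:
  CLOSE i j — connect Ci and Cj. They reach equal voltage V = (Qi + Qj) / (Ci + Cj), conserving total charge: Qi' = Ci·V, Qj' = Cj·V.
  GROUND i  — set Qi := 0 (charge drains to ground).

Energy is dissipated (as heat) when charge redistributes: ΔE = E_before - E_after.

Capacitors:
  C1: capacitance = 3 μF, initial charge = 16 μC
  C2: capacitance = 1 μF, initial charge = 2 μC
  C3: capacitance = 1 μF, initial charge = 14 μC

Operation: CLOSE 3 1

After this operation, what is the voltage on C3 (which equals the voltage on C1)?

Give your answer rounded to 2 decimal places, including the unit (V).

Answer: 7.50 V

Derivation:
Initial: C1(3μF, Q=16μC, V=5.33V), C2(1μF, Q=2μC, V=2.00V), C3(1μF, Q=14μC, V=14.00V)
Op 1: CLOSE 3-1: Q_total=30.00, C_total=4.00, V=7.50; Q3=7.50, Q1=22.50; dissipated=28.167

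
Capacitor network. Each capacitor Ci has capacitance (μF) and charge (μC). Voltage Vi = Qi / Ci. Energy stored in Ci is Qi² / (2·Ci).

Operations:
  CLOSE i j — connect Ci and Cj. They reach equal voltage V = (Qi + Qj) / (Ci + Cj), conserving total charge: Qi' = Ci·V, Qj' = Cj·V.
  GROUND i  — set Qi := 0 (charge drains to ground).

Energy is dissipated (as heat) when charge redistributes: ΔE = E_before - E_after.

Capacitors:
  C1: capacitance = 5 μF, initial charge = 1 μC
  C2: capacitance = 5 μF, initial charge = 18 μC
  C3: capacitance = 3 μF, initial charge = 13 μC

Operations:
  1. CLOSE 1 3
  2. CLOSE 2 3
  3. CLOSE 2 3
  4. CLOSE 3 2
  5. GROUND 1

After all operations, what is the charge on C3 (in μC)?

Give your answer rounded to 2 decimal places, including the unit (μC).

Answer: 8.72 μC

Derivation:
Initial: C1(5μF, Q=1μC, V=0.20V), C2(5μF, Q=18μC, V=3.60V), C3(3μF, Q=13μC, V=4.33V)
Op 1: CLOSE 1-3: Q_total=14.00, C_total=8.00, V=1.75; Q1=8.75, Q3=5.25; dissipated=16.017
Op 2: CLOSE 2-3: Q_total=23.25, C_total=8.00, V=2.91; Q2=14.53, Q3=8.72; dissipated=3.209
Op 3: CLOSE 2-3: Q_total=23.25, C_total=8.00, V=2.91; Q2=14.53, Q3=8.72; dissipated=0.000
Op 4: CLOSE 3-2: Q_total=23.25, C_total=8.00, V=2.91; Q3=8.72, Q2=14.53; dissipated=0.000
Op 5: GROUND 1: Q1=0; energy lost=7.656
Final charges: Q1=0.00, Q2=14.53, Q3=8.72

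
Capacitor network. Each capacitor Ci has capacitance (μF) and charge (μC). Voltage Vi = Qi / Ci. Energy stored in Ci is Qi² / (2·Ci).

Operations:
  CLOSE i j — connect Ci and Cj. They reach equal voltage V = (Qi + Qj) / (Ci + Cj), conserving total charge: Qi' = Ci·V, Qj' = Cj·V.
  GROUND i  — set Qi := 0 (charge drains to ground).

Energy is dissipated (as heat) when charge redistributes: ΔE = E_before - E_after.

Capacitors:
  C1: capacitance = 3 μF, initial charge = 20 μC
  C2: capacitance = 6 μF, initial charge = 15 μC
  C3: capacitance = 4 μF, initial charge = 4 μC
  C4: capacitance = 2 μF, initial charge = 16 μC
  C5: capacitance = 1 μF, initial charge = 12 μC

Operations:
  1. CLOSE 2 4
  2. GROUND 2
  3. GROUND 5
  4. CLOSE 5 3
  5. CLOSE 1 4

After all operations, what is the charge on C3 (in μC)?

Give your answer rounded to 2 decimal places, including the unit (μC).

Initial: C1(3μF, Q=20μC, V=6.67V), C2(6μF, Q=15μC, V=2.50V), C3(4μF, Q=4μC, V=1.00V), C4(2μF, Q=16μC, V=8.00V), C5(1μF, Q=12μC, V=12.00V)
Op 1: CLOSE 2-4: Q_total=31.00, C_total=8.00, V=3.88; Q2=23.25, Q4=7.75; dissipated=22.688
Op 2: GROUND 2: Q2=0; energy lost=45.047
Op 3: GROUND 5: Q5=0; energy lost=72.000
Op 4: CLOSE 5-3: Q_total=4.00, C_total=5.00, V=0.80; Q5=0.80, Q3=3.20; dissipated=0.400
Op 5: CLOSE 1-4: Q_total=27.75, C_total=5.00, V=5.55; Q1=16.65, Q4=11.10; dissipated=4.676
Final charges: Q1=16.65, Q2=0.00, Q3=3.20, Q4=11.10, Q5=0.80

Answer: 3.20 μC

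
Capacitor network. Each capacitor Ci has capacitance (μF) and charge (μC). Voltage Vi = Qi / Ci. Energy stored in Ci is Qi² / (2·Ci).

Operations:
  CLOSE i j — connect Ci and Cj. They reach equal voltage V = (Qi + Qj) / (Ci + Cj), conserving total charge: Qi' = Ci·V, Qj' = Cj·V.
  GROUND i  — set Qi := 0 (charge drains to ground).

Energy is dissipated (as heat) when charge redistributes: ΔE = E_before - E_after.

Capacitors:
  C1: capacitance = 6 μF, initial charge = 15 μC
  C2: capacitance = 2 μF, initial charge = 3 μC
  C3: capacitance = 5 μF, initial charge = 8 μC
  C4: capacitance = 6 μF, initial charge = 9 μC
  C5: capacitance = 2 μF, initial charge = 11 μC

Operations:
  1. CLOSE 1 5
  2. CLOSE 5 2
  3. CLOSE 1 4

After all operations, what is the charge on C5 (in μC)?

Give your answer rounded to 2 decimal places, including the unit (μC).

Initial: C1(6μF, Q=15μC, V=2.50V), C2(2μF, Q=3μC, V=1.50V), C3(5μF, Q=8μC, V=1.60V), C4(6μF, Q=9μC, V=1.50V), C5(2μF, Q=11μC, V=5.50V)
Op 1: CLOSE 1-5: Q_total=26.00, C_total=8.00, V=3.25; Q1=19.50, Q5=6.50; dissipated=6.750
Op 2: CLOSE 5-2: Q_total=9.50, C_total=4.00, V=2.38; Q5=4.75, Q2=4.75; dissipated=1.531
Op 3: CLOSE 1-4: Q_total=28.50, C_total=12.00, V=2.38; Q1=14.25, Q4=14.25; dissipated=4.594
Final charges: Q1=14.25, Q2=4.75, Q3=8.00, Q4=14.25, Q5=4.75

Answer: 4.75 μC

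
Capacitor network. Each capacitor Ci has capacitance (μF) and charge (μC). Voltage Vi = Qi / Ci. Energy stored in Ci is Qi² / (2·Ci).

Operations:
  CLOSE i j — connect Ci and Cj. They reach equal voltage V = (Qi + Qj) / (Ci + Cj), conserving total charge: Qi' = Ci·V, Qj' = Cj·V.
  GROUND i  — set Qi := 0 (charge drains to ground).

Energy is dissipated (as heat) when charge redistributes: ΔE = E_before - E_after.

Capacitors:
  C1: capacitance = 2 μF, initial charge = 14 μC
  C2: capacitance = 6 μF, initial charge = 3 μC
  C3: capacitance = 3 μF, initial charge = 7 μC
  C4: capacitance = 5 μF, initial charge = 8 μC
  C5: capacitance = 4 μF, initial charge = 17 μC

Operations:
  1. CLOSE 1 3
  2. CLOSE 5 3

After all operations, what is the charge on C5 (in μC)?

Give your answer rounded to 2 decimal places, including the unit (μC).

Answer: 16.91 μC

Derivation:
Initial: C1(2μF, Q=14μC, V=7.00V), C2(6μF, Q=3μC, V=0.50V), C3(3μF, Q=7μC, V=2.33V), C4(5μF, Q=8μC, V=1.60V), C5(4μF, Q=17μC, V=4.25V)
Op 1: CLOSE 1-3: Q_total=21.00, C_total=5.00, V=4.20; Q1=8.40, Q3=12.60; dissipated=13.067
Op 2: CLOSE 5-3: Q_total=29.60, C_total=7.00, V=4.23; Q5=16.91, Q3=12.69; dissipated=0.002
Final charges: Q1=8.40, Q2=3.00, Q3=12.69, Q4=8.00, Q5=16.91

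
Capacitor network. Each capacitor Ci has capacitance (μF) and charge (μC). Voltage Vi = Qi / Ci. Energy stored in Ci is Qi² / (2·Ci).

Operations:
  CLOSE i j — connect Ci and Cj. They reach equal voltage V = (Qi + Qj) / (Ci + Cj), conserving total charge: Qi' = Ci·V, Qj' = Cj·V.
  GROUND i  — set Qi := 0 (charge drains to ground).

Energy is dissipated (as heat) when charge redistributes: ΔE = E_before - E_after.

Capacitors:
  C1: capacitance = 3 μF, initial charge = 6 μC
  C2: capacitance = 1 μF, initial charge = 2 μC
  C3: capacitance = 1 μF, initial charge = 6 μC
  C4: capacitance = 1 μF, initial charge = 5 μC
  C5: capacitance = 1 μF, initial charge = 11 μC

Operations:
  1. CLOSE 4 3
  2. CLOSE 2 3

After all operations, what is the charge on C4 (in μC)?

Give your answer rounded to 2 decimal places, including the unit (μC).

Initial: C1(3μF, Q=6μC, V=2.00V), C2(1μF, Q=2μC, V=2.00V), C3(1μF, Q=6μC, V=6.00V), C4(1μF, Q=5μC, V=5.00V), C5(1μF, Q=11μC, V=11.00V)
Op 1: CLOSE 4-3: Q_total=11.00, C_total=2.00, V=5.50; Q4=5.50, Q3=5.50; dissipated=0.250
Op 2: CLOSE 2-3: Q_total=7.50, C_total=2.00, V=3.75; Q2=3.75, Q3=3.75; dissipated=3.062
Final charges: Q1=6.00, Q2=3.75, Q3=3.75, Q4=5.50, Q5=11.00

Answer: 5.50 μC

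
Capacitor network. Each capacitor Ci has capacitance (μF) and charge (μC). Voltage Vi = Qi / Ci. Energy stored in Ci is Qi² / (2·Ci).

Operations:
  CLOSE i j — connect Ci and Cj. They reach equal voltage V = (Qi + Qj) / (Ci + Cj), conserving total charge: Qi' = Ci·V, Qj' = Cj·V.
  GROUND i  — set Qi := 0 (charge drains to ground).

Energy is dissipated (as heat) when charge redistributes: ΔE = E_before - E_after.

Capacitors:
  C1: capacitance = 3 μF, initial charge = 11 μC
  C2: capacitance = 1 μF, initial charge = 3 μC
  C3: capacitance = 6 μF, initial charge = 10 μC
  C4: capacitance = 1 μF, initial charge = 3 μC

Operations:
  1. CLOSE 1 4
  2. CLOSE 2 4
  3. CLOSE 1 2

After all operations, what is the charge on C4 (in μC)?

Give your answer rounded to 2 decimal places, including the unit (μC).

Initial: C1(3μF, Q=11μC, V=3.67V), C2(1μF, Q=3μC, V=3.00V), C3(6μF, Q=10μC, V=1.67V), C4(1μF, Q=3μC, V=3.00V)
Op 1: CLOSE 1-4: Q_total=14.00, C_total=4.00, V=3.50; Q1=10.50, Q4=3.50; dissipated=0.167
Op 2: CLOSE 2-4: Q_total=6.50, C_total=2.00, V=3.25; Q2=3.25, Q4=3.25; dissipated=0.062
Op 3: CLOSE 1-2: Q_total=13.75, C_total=4.00, V=3.44; Q1=10.31, Q2=3.44; dissipated=0.023
Final charges: Q1=10.31, Q2=3.44, Q3=10.00, Q4=3.25

Answer: 3.25 μC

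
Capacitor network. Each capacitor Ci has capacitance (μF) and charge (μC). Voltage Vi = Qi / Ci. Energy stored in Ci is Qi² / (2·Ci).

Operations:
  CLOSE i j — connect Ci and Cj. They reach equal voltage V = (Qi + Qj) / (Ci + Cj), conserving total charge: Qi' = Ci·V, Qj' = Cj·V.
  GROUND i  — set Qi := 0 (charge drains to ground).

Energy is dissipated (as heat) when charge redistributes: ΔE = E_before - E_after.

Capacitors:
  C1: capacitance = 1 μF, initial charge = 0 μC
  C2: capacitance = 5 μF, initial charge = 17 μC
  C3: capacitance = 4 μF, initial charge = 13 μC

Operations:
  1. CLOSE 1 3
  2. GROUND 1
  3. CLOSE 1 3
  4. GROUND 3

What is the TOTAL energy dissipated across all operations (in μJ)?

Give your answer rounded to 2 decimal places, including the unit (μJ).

Answer: 18.96 μJ

Derivation:
Initial: C1(1μF, Q=0μC, V=0.00V), C2(5μF, Q=17μC, V=3.40V), C3(4μF, Q=13μC, V=3.25V)
Op 1: CLOSE 1-3: Q_total=13.00, C_total=5.00, V=2.60; Q1=2.60, Q3=10.40; dissipated=4.225
Op 2: GROUND 1: Q1=0; energy lost=3.380
Op 3: CLOSE 1-3: Q_total=10.40, C_total=5.00, V=2.08; Q1=2.08, Q3=8.32; dissipated=2.704
Op 4: GROUND 3: Q3=0; energy lost=8.653
Total dissipated: 18.962 μJ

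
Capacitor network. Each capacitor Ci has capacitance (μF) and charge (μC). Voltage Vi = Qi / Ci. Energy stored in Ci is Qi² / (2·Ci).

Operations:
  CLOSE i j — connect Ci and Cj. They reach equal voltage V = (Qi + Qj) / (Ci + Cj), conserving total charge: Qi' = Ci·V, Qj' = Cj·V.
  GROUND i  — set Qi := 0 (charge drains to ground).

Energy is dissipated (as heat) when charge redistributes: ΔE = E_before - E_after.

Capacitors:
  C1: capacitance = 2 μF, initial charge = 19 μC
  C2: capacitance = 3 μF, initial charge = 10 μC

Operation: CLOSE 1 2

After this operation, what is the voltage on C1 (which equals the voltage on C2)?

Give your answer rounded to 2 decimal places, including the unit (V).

Answer: 5.80 V

Derivation:
Initial: C1(2μF, Q=19μC, V=9.50V), C2(3μF, Q=10μC, V=3.33V)
Op 1: CLOSE 1-2: Q_total=29.00, C_total=5.00, V=5.80; Q1=11.60, Q2=17.40; dissipated=22.817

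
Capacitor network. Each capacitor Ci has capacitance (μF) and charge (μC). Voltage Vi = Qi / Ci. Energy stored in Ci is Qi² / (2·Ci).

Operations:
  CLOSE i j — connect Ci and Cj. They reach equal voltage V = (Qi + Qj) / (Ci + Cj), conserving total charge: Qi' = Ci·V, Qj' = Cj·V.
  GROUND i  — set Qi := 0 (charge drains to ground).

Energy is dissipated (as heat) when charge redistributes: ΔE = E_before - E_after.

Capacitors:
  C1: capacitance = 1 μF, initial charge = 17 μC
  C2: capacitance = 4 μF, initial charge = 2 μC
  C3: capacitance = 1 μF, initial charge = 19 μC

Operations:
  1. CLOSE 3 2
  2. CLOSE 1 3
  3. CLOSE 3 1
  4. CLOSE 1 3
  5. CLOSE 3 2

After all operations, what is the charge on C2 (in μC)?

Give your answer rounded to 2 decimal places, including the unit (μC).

Answer: 21.92 μC

Derivation:
Initial: C1(1μF, Q=17μC, V=17.00V), C2(4μF, Q=2μC, V=0.50V), C3(1μF, Q=19μC, V=19.00V)
Op 1: CLOSE 3-2: Q_total=21.00, C_total=5.00, V=4.20; Q3=4.20, Q2=16.80; dissipated=136.900
Op 2: CLOSE 1-3: Q_total=21.20, C_total=2.00, V=10.60; Q1=10.60, Q3=10.60; dissipated=40.960
Op 3: CLOSE 3-1: Q_total=21.20, C_total=2.00, V=10.60; Q3=10.60, Q1=10.60; dissipated=0.000
Op 4: CLOSE 1-3: Q_total=21.20, C_total=2.00, V=10.60; Q1=10.60, Q3=10.60; dissipated=0.000
Op 5: CLOSE 3-2: Q_total=27.40, C_total=5.00, V=5.48; Q3=5.48, Q2=21.92; dissipated=16.384
Final charges: Q1=10.60, Q2=21.92, Q3=5.48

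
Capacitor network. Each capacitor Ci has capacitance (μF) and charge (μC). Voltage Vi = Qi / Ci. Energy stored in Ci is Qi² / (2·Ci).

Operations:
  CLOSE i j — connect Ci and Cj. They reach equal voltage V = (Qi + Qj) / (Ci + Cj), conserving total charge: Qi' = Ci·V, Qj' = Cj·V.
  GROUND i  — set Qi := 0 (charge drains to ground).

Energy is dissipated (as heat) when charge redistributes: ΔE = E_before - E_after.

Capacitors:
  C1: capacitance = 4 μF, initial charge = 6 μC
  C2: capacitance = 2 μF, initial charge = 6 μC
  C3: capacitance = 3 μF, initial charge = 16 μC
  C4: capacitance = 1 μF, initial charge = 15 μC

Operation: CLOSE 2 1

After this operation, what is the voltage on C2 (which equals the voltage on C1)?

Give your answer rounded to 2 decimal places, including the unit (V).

Answer: 2.00 V

Derivation:
Initial: C1(4μF, Q=6μC, V=1.50V), C2(2μF, Q=6μC, V=3.00V), C3(3μF, Q=16μC, V=5.33V), C4(1μF, Q=15μC, V=15.00V)
Op 1: CLOSE 2-1: Q_total=12.00, C_total=6.00, V=2.00; Q2=4.00, Q1=8.00; dissipated=1.500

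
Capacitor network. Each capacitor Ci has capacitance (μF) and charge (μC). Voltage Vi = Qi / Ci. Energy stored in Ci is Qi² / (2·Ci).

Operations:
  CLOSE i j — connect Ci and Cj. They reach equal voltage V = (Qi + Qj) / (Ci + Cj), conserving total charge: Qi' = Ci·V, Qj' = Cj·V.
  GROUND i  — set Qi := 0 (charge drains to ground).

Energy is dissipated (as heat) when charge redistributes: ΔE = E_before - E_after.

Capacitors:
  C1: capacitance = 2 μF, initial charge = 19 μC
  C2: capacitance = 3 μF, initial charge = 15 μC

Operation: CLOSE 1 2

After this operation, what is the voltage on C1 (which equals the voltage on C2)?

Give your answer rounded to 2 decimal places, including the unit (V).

Answer: 6.80 V

Derivation:
Initial: C1(2μF, Q=19μC, V=9.50V), C2(3μF, Q=15μC, V=5.00V)
Op 1: CLOSE 1-2: Q_total=34.00, C_total=5.00, V=6.80; Q1=13.60, Q2=20.40; dissipated=12.150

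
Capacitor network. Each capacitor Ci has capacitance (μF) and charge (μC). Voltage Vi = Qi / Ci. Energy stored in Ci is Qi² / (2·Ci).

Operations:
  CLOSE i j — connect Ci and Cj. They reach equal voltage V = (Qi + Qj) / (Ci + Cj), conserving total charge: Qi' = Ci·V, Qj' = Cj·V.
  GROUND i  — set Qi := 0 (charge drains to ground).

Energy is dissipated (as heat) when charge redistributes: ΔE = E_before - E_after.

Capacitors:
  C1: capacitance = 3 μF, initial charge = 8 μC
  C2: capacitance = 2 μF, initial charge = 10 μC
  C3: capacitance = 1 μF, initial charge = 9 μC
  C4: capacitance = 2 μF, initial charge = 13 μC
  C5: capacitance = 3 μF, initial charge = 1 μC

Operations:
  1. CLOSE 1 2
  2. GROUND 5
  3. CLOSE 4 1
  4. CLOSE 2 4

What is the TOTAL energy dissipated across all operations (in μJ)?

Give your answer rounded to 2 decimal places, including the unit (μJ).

Initial: C1(3μF, Q=8μC, V=2.67V), C2(2μF, Q=10μC, V=5.00V), C3(1μF, Q=9μC, V=9.00V), C4(2μF, Q=13μC, V=6.50V), C5(3μF, Q=1μC, V=0.33V)
Op 1: CLOSE 1-2: Q_total=18.00, C_total=5.00, V=3.60; Q1=10.80, Q2=7.20; dissipated=3.267
Op 2: GROUND 5: Q5=0; energy lost=0.167
Op 3: CLOSE 4-1: Q_total=23.80, C_total=5.00, V=4.76; Q4=9.52, Q1=14.28; dissipated=5.046
Op 4: CLOSE 2-4: Q_total=16.72, C_total=4.00, V=4.18; Q2=8.36, Q4=8.36; dissipated=0.673
Total dissipated: 9.152 μJ

Answer: 9.15 μJ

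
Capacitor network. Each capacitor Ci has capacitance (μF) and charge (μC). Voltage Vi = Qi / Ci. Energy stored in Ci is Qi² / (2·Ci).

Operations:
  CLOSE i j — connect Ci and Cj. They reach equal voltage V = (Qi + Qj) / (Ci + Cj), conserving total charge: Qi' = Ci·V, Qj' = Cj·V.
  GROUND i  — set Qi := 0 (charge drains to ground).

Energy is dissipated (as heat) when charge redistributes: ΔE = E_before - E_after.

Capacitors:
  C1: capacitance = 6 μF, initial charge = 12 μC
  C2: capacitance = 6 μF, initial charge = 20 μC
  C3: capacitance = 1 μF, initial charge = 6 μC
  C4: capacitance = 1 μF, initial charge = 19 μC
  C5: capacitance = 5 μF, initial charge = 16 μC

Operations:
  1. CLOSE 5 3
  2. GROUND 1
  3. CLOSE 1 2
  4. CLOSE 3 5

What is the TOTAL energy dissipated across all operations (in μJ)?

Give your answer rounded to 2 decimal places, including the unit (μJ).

Initial: C1(6μF, Q=12μC, V=2.00V), C2(6μF, Q=20μC, V=3.33V), C3(1μF, Q=6μC, V=6.00V), C4(1μF, Q=19μC, V=19.00V), C5(5μF, Q=16μC, V=3.20V)
Op 1: CLOSE 5-3: Q_total=22.00, C_total=6.00, V=3.67; Q5=18.33, Q3=3.67; dissipated=3.267
Op 2: GROUND 1: Q1=0; energy lost=12.000
Op 3: CLOSE 1-2: Q_total=20.00, C_total=12.00, V=1.67; Q1=10.00, Q2=10.00; dissipated=16.667
Op 4: CLOSE 3-5: Q_total=22.00, C_total=6.00, V=3.67; Q3=3.67, Q5=18.33; dissipated=0.000
Total dissipated: 31.933 μJ

Answer: 31.93 μJ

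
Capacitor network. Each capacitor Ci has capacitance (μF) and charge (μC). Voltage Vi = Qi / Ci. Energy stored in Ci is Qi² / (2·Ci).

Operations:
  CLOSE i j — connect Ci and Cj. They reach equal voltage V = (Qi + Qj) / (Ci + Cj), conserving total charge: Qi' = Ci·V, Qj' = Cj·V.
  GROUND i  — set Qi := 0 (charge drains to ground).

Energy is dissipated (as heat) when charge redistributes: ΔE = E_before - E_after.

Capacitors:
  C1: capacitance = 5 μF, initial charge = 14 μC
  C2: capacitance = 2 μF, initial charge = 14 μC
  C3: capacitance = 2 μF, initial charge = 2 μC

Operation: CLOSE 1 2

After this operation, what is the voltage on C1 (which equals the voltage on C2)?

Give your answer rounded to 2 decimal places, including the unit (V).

Initial: C1(5μF, Q=14μC, V=2.80V), C2(2μF, Q=14μC, V=7.00V), C3(2μF, Q=2μC, V=1.00V)
Op 1: CLOSE 1-2: Q_total=28.00, C_total=7.00, V=4.00; Q1=20.00, Q2=8.00; dissipated=12.600

Answer: 4.00 V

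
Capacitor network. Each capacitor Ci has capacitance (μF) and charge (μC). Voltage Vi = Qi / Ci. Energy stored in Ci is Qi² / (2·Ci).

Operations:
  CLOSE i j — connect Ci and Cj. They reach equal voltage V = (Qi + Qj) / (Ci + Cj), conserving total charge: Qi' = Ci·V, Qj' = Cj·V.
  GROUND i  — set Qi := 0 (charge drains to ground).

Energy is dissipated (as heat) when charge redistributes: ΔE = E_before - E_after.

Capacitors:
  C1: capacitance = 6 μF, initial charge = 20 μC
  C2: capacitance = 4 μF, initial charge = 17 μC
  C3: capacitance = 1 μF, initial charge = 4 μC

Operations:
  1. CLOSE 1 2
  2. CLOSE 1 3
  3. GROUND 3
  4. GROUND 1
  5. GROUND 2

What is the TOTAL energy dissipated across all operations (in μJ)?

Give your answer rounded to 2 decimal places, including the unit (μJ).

Answer: 77.46 μJ

Derivation:
Initial: C1(6μF, Q=20μC, V=3.33V), C2(4μF, Q=17μC, V=4.25V), C3(1μF, Q=4μC, V=4.00V)
Op 1: CLOSE 1-2: Q_total=37.00, C_total=10.00, V=3.70; Q1=22.20, Q2=14.80; dissipated=1.008
Op 2: CLOSE 1-3: Q_total=26.20, C_total=7.00, V=3.74; Q1=22.46, Q3=3.74; dissipated=0.039
Op 3: GROUND 3: Q3=0; energy lost=7.004
Op 4: GROUND 1: Q1=0; energy lost=42.027
Op 5: GROUND 2: Q2=0; energy lost=27.380
Total dissipated: 77.458 μJ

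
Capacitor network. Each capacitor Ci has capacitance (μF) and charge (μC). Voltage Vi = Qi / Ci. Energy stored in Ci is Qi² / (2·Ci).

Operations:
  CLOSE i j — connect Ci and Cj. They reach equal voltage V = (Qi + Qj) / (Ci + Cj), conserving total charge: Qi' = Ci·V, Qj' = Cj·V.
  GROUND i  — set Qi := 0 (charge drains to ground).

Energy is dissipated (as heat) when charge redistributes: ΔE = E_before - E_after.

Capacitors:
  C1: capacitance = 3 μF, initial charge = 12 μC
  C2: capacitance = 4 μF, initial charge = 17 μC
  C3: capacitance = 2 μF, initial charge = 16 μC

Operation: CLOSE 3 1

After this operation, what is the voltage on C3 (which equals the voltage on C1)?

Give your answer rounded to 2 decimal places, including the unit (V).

Initial: C1(3μF, Q=12μC, V=4.00V), C2(4μF, Q=17μC, V=4.25V), C3(2μF, Q=16μC, V=8.00V)
Op 1: CLOSE 3-1: Q_total=28.00, C_total=5.00, V=5.60; Q3=11.20, Q1=16.80; dissipated=9.600

Answer: 5.60 V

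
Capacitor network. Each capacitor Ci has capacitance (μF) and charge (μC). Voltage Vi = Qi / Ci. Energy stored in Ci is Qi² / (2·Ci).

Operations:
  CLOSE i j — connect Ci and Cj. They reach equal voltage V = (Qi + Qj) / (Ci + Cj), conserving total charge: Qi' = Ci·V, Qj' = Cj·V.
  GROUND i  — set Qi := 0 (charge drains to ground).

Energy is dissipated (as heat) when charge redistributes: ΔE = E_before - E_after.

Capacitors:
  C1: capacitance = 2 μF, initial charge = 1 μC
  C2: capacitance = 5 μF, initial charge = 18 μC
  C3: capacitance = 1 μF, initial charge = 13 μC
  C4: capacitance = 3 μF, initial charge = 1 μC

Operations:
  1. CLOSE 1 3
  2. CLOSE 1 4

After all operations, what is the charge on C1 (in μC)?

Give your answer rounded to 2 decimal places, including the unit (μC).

Answer: 4.13 μC

Derivation:
Initial: C1(2μF, Q=1μC, V=0.50V), C2(5μF, Q=18μC, V=3.60V), C3(1μF, Q=13μC, V=13.00V), C4(3μF, Q=1μC, V=0.33V)
Op 1: CLOSE 1-3: Q_total=14.00, C_total=3.00, V=4.67; Q1=9.33, Q3=4.67; dissipated=52.083
Op 2: CLOSE 1-4: Q_total=10.33, C_total=5.00, V=2.07; Q1=4.13, Q4=6.20; dissipated=11.267
Final charges: Q1=4.13, Q2=18.00, Q3=4.67, Q4=6.20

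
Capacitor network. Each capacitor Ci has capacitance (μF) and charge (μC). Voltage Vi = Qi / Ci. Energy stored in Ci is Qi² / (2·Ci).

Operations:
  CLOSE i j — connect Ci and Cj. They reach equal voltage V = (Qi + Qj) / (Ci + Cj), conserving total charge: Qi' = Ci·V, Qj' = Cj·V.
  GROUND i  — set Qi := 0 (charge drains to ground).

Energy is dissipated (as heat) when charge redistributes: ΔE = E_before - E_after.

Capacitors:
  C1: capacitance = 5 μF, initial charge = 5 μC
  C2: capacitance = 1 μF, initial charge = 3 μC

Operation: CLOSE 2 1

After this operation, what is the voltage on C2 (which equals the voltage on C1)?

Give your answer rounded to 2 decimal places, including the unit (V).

Initial: C1(5μF, Q=5μC, V=1.00V), C2(1μF, Q=3μC, V=3.00V)
Op 1: CLOSE 2-1: Q_total=8.00, C_total=6.00, V=1.33; Q2=1.33, Q1=6.67; dissipated=1.667

Answer: 1.33 V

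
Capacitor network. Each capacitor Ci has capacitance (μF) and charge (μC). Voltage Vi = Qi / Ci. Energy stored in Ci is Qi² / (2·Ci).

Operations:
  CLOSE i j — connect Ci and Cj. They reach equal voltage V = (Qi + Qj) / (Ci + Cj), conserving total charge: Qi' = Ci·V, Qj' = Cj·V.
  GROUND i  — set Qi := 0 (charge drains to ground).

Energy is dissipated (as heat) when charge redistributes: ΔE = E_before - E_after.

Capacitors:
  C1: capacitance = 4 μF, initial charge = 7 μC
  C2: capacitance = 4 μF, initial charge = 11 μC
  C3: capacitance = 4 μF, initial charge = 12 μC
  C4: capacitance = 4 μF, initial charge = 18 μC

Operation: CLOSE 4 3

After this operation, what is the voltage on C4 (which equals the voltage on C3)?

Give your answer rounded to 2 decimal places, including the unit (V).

Answer: 3.75 V

Derivation:
Initial: C1(4μF, Q=7μC, V=1.75V), C2(4μF, Q=11μC, V=2.75V), C3(4μF, Q=12μC, V=3.00V), C4(4μF, Q=18μC, V=4.50V)
Op 1: CLOSE 4-3: Q_total=30.00, C_total=8.00, V=3.75; Q4=15.00, Q3=15.00; dissipated=2.250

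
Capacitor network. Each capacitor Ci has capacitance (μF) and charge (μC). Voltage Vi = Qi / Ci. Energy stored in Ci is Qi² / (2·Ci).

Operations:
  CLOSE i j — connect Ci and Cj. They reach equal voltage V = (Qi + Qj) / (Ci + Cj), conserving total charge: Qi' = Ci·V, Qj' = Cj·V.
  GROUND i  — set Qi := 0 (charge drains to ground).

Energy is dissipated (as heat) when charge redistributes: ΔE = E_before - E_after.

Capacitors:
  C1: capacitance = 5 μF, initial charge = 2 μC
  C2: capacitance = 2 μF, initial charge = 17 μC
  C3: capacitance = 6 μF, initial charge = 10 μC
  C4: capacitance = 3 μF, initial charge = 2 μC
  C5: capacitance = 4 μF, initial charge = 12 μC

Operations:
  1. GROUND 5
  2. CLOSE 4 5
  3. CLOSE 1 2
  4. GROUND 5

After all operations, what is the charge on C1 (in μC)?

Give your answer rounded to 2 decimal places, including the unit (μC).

Initial: C1(5μF, Q=2μC, V=0.40V), C2(2μF, Q=17μC, V=8.50V), C3(6μF, Q=10μC, V=1.67V), C4(3μF, Q=2μC, V=0.67V), C5(4μF, Q=12μC, V=3.00V)
Op 1: GROUND 5: Q5=0; energy lost=18.000
Op 2: CLOSE 4-5: Q_total=2.00, C_total=7.00, V=0.29; Q4=0.86, Q5=1.14; dissipated=0.381
Op 3: CLOSE 1-2: Q_total=19.00, C_total=7.00, V=2.71; Q1=13.57, Q2=5.43; dissipated=46.864
Op 4: GROUND 5: Q5=0; energy lost=0.163
Final charges: Q1=13.57, Q2=5.43, Q3=10.00, Q4=0.86, Q5=0.00

Answer: 13.57 μC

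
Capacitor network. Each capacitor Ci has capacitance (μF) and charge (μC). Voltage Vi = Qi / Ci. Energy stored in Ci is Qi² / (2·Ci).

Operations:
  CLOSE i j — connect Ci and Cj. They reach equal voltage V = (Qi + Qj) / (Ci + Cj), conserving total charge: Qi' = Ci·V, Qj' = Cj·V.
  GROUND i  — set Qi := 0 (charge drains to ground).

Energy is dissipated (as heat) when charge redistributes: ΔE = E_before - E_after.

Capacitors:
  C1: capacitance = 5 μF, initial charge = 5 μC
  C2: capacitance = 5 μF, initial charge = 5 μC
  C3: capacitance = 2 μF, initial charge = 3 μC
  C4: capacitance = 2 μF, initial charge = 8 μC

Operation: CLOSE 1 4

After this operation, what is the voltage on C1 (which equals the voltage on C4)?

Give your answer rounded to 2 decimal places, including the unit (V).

Initial: C1(5μF, Q=5μC, V=1.00V), C2(5μF, Q=5μC, V=1.00V), C3(2μF, Q=3μC, V=1.50V), C4(2μF, Q=8μC, V=4.00V)
Op 1: CLOSE 1-4: Q_total=13.00, C_total=7.00, V=1.86; Q1=9.29, Q4=3.71; dissipated=6.429

Answer: 1.86 V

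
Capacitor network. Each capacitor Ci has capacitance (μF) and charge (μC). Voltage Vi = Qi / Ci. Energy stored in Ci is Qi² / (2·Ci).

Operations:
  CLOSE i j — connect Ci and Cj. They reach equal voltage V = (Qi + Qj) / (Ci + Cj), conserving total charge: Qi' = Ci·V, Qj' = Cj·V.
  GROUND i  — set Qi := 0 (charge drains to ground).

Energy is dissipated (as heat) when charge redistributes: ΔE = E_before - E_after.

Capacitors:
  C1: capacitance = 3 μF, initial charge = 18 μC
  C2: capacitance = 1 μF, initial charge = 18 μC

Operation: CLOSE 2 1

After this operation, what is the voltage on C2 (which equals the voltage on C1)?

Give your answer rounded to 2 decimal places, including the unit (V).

Answer: 9.00 V

Derivation:
Initial: C1(3μF, Q=18μC, V=6.00V), C2(1μF, Q=18μC, V=18.00V)
Op 1: CLOSE 2-1: Q_total=36.00, C_total=4.00, V=9.00; Q2=9.00, Q1=27.00; dissipated=54.000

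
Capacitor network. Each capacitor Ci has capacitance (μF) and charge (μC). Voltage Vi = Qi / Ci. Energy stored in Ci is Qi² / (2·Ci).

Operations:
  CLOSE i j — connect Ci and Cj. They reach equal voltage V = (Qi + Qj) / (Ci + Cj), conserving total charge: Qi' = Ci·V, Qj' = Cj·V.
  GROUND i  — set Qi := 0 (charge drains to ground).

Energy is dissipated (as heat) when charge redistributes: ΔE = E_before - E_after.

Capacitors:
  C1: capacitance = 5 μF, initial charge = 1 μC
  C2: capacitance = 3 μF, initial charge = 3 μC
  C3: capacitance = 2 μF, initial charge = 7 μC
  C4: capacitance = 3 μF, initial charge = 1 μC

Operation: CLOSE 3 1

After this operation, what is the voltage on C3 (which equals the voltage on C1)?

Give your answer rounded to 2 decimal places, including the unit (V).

Answer: 1.14 V

Derivation:
Initial: C1(5μF, Q=1μC, V=0.20V), C2(3μF, Q=3μC, V=1.00V), C3(2μF, Q=7μC, V=3.50V), C4(3μF, Q=1μC, V=0.33V)
Op 1: CLOSE 3-1: Q_total=8.00, C_total=7.00, V=1.14; Q3=2.29, Q1=5.71; dissipated=7.779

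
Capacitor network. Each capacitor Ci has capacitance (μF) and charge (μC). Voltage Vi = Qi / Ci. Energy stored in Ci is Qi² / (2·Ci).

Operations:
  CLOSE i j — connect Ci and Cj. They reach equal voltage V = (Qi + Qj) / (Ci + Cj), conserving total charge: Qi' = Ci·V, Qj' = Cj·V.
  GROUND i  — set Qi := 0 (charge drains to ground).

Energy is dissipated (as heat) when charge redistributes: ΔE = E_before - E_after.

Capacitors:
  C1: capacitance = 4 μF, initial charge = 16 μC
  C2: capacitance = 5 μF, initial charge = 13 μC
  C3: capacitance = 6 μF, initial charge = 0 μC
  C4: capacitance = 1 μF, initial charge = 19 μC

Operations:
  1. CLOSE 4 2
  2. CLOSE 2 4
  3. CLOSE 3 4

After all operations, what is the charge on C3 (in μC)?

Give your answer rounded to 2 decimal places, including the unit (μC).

Answer: 4.57 μC

Derivation:
Initial: C1(4μF, Q=16μC, V=4.00V), C2(5μF, Q=13μC, V=2.60V), C3(6μF, Q=0μC, V=0.00V), C4(1μF, Q=19μC, V=19.00V)
Op 1: CLOSE 4-2: Q_total=32.00, C_total=6.00, V=5.33; Q4=5.33, Q2=26.67; dissipated=112.067
Op 2: CLOSE 2-4: Q_total=32.00, C_total=6.00, V=5.33; Q2=26.67, Q4=5.33; dissipated=0.000
Op 3: CLOSE 3-4: Q_total=5.33, C_total=7.00, V=0.76; Q3=4.57, Q4=0.76; dissipated=12.190
Final charges: Q1=16.00, Q2=26.67, Q3=4.57, Q4=0.76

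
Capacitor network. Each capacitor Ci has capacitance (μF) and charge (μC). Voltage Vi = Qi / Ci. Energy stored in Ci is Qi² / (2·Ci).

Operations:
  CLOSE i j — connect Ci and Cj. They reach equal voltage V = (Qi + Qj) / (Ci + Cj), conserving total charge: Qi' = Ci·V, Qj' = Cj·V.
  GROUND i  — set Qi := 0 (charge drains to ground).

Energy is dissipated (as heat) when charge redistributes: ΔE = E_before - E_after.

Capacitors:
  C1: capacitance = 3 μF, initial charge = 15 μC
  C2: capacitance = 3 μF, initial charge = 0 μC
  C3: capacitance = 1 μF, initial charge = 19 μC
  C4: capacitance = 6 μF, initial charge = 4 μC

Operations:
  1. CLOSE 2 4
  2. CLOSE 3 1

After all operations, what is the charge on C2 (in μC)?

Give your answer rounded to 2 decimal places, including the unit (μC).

Initial: C1(3μF, Q=15μC, V=5.00V), C2(3μF, Q=0μC, V=0.00V), C3(1μF, Q=19μC, V=19.00V), C4(6μF, Q=4μC, V=0.67V)
Op 1: CLOSE 2-4: Q_total=4.00, C_total=9.00, V=0.44; Q2=1.33, Q4=2.67; dissipated=0.444
Op 2: CLOSE 3-1: Q_total=34.00, C_total=4.00, V=8.50; Q3=8.50, Q1=25.50; dissipated=73.500
Final charges: Q1=25.50, Q2=1.33, Q3=8.50, Q4=2.67

Answer: 1.33 μC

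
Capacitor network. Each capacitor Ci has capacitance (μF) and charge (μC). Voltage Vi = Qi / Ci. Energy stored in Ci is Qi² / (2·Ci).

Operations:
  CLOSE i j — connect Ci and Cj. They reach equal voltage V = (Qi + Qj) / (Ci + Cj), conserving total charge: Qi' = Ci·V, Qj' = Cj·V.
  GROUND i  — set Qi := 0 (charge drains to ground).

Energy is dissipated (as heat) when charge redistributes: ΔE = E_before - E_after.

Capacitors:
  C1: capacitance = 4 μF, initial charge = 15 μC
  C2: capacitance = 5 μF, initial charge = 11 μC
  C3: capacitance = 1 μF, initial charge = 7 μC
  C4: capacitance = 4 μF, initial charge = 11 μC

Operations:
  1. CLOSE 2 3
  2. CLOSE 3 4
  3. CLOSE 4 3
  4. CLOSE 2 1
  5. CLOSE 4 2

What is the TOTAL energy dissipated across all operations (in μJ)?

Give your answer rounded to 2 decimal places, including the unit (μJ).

Answer: 10.57 μJ

Derivation:
Initial: C1(4μF, Q=15μC, V=3.75V), C2(5μF, Q=11μC, V=2.20V), C3(1μF, Q=7μC, V=7.00V), C4(4μF, Q=11μC, V=2.75V)
Op 1: CLOSE 2-3: Q_total=18.00, C_total=6.00, V=3.00; Q2=15.00, Q3=3.00; dissipated=9.600
Op 2: CLOSE 3-4: Q_total=14.00, C_total=5.00, V=2.80; Q3=2.80, Q4=11.20; dissipated=0.025
Op 3: CLOSE 4-3: Q_total=14.00, C_total=5.00, V=2.80; Q4=11.20, Q3=2.80; dissipated=0.000
Op 4: CLOSE 2-1: Q_total=30.00, C_total=9.00, V=3.33; Q2=16.67, Q1=13.33; dissipated=0.625
Op 5: CLOSE 4-2: Q_total=27.87, C_total=9.00, V=3.10; Q4=12.39, Q2=15.48; dissipated=0.316
Total dissipated: 10.566 μJ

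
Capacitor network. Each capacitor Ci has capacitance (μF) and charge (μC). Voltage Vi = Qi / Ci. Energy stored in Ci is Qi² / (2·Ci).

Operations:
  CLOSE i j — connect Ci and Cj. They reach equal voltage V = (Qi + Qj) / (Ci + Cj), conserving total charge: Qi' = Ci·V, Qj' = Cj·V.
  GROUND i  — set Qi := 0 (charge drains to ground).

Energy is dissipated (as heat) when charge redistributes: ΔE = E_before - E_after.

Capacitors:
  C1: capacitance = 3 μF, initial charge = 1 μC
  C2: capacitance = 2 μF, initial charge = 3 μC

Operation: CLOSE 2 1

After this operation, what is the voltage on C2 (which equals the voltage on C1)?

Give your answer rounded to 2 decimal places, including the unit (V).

Initial: C1(3μF, Q=1μC, V=0.33V), C2(2μF, Q=3μC, V=1.50V)
Op 1: CLOSE 2-1: Q_total=4.00, C_total=5.00, V=0.80; Q2=1.60, Q1=2.40; dissipated=0.817

Answer: 0.80 V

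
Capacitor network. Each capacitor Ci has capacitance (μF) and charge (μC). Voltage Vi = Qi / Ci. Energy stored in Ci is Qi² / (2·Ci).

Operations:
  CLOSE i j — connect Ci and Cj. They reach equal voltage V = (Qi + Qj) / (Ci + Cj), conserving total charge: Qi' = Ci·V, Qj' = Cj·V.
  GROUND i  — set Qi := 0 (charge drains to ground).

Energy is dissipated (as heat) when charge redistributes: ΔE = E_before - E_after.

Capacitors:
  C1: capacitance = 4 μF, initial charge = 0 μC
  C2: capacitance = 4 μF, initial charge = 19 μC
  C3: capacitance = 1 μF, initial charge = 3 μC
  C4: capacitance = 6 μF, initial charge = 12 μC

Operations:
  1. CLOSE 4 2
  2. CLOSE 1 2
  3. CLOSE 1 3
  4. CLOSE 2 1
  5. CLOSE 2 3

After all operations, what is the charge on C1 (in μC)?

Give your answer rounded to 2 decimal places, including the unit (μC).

Answer: 6.78 μC

Derivation:
Initial: C1(4μF, Q=0μC, V=0.00V), C2(4μF, Q=19μC, V=4.75V), C3(1μF, Q=3μC, V=3.00V), C4(6μF, Q=12μC, V=2.00V)
Op 1: CLOSE 4-2: Q_total=31.00, C_total=10.00, V=3.10; Q4=18.60, Q2=12.40; dissipated=9.075
Op 2: CLOSE 1-2: Q_total=12.40, C_total=8.00, V=1.55; Q1=6.20, Q2=6.20; dissipated=9.610
Op 3: CLOSE 1-3: Q_total=9.20, C_total=5.00, V=1.84; Q1=7.36, Q3=1.84; dissipated=0.841
Op 4: CLOSE 2-1: Q_total=13.56, C_total=8.00, V=1.70; Q2=6.78, Q1=6.78; dissipated=0.084
Op 5: CLOSE 2-3: Q_total=8.62, C_total=5.00, V=1.72; Q2=6.90, Q3=1.72; dissipated=0.008
Final charges: Q1=6.78, Q2=6.90, Q3=1.72, Q4=18.60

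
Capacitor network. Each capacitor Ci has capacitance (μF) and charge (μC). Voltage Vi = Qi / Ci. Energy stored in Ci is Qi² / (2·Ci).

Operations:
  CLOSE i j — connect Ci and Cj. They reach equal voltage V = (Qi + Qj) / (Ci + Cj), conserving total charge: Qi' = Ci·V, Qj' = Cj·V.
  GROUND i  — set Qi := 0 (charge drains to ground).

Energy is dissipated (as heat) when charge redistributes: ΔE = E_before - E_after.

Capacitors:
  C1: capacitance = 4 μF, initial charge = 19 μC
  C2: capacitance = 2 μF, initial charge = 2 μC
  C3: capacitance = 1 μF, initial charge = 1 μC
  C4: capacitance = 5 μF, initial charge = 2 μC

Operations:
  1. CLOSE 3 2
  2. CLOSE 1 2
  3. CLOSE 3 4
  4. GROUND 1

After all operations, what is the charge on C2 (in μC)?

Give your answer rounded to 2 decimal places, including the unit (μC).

Initial: C1(4μF, Q=19μC, V=4.75V), C2(2μF, Q=2μC, V=1.00V), C3(1μF, Q=1μC, V=1.00V), C4(5μF, Q=2μC, V=0.40V)
Op 1: CLOSE 3-2: Q_total=3.00, C_total=3.00, V=1.00; Q3=1.00, Q2=2.00; dissipated=0.000
Op 2: CLOSE 1-2: Q_total=21.00, C_total=6.00, V=3.50; Q1=14.00, Q2=7.00; dissipated=9.375
Op 3: CLOSE 3-4: Q_total=3.00, C_total=6.00, V=0.50; Q3=0.50, Q4=2.50; dissipated=0.150
Op 4: GROUND 1: Q1=0; energy lost=24.500
Final charges: Q1=0.00, Q2=7.00, Q3=0.50, Q4=2.50

Answer: 7.00 μC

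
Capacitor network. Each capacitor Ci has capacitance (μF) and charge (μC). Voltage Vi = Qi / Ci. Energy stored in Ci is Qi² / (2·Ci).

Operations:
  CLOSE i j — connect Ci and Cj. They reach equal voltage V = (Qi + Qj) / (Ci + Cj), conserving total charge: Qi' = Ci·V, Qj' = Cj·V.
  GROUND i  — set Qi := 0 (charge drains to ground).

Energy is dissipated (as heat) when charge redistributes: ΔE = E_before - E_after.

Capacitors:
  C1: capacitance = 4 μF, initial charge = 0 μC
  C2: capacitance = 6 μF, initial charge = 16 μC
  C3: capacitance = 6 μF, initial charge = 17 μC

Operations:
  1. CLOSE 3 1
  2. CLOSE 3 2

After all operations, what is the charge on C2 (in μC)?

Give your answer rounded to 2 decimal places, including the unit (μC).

Answer: 13.10 μC

Derivation:
Initial: C1(4μF, Q=0μC, V=0.00V), C2(6μF, Q=16μC, V=2.67V), C3(6μF, Q=17μC, V=2.83V)
Op 1: CLOSE 3-1: Q_total=17.00, C_total=10.00, V=1.70; Q3=10.20, Q1=6.80; dissipated=9.633
Op 2: CLOSE 3-2: Q_total=26.20, C_total=12.00, V=2.18; Q3=13.10, Q2=13.10; dissipated=1.402
Final charges: Q1=6.80, Q2=13.10, Q3=13.10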